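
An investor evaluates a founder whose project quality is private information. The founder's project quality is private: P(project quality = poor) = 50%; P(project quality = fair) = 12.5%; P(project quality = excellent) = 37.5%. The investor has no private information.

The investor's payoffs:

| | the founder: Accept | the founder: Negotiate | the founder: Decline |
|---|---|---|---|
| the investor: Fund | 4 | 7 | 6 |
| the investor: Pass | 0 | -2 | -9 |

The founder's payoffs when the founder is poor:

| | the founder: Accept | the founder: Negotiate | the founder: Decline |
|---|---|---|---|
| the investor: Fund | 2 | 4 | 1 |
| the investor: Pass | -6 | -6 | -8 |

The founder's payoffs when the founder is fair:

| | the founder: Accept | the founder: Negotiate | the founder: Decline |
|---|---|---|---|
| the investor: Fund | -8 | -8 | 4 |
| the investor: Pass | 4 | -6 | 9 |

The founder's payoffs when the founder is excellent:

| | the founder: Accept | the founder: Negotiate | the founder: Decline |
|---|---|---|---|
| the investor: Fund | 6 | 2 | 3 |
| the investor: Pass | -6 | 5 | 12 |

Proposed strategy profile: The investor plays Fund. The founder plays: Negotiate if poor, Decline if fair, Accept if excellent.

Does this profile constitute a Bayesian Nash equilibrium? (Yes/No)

The investor plays Fund: E[Fund] = 0.5·(7) + 0.125·(6) + 0.375·(4) = 5.75; E[Pass] = -2.125. Best-responding. ✓
The founder (project quality poor), facing Fund: Accept gives 2, Negotiate gives 4, Decline gives 1. Proposed Negotiate is best. ✓
The founder (project quality fair), facing Fund: Accept gives -8, Negotiate gives -8, Decline gives 4. Proposed Decline is best. ✓
The founder (project quality excellent), facing Fund: Accept gives 6, Negotiate gives 2, Decline gives 3. Proposed Accept is best. ✓

Yes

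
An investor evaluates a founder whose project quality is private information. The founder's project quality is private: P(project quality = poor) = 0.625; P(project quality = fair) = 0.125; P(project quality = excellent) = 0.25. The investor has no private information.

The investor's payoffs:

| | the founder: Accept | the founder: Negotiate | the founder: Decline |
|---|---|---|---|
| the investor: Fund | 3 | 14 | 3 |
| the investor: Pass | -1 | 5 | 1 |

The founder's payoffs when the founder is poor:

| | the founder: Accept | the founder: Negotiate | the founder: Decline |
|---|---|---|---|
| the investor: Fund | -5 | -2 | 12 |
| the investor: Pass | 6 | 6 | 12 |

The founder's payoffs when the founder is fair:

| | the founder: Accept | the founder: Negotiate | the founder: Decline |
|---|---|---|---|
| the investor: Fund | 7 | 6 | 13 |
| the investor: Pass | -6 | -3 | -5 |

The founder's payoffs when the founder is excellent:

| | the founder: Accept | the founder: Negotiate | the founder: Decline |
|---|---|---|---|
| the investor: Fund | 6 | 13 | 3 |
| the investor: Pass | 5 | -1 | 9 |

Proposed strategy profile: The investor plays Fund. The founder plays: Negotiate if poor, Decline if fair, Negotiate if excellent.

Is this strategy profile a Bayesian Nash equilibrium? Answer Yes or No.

The investor plays Fund: E[Fund] = 0.625·(14) + 0.125·(3) + 0.25·(14) = 12.625; E[Pass] = 4.5. Best-responding. ✓
The founder (project quality poor), facing Fund: Accept gives -5, Negotiate gives -2, Decline gives 12. Proposed Negotiate is not best — profitable deviation exists. ✗
The founder (project quality fair), facing Fund: Accept gives 7, Negotiate gives 6, Decline gives 13. Proposed Decline is best. ✓
The founder (project quality excellent), facing Fund: Accept gives 6, Negotiate gives 13, Decline gives 3. Proposed Negotiate is best. ✓

No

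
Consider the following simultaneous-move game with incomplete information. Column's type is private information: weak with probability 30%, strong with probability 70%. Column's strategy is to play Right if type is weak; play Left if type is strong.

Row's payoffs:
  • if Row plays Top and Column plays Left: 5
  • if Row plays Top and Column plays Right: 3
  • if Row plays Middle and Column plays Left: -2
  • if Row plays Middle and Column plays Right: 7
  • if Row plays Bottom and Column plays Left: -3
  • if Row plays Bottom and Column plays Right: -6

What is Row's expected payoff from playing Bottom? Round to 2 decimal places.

-3.90

Take the expectation over Column's type, weighting each type's action by its prior probability.
E[Bottom] = 0.3·(-6) + 0.7·(-3) = (-1.8) + (-2.1) = -3.9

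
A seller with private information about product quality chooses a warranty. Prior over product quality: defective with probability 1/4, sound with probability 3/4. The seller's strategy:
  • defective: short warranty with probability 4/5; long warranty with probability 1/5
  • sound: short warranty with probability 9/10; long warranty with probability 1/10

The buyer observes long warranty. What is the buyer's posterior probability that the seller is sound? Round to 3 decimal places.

0.600

P(long warranty) = (1/4)·(1/5) + (3/4)·(1/10) = 1/8
P(sound | long warranty) = ((3/4)·(1/10)) / (1/8) = (3/40) / (1/8) = 3/5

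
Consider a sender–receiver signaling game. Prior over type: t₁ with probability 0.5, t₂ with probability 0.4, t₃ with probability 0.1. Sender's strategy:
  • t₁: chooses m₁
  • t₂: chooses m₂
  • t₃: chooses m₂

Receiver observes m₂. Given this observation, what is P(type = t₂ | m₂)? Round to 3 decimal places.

P(m₂) = 0.5·0 + 0.4·1 + 0.1·1 = 0.5
P(t₂ | m₂) = (0.4·1) / 0.5 = 0.4 / 0.5 = 0.8

0.800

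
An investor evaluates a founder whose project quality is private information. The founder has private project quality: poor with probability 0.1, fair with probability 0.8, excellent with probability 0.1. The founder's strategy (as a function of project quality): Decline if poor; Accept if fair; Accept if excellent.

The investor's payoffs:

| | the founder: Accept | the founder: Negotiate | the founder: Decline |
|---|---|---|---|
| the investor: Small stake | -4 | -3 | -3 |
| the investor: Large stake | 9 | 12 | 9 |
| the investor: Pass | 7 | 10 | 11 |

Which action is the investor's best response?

Compute the investor's expected payoff for each action, taking the expectation over the founder's type.
E[Small stake] = 0.1·(-3) + 0.8·(-4) + 0.1·(-4) = -3.9
E[Large stake] = 0.1·(9) + 0.8·(9) + 0.1·(9) = 9
E[Pass] = 0.1·(11) + 0.8·(7) + 0.1·(7) = 7.4
Best response: Large stake (9 is the largest).

Large stake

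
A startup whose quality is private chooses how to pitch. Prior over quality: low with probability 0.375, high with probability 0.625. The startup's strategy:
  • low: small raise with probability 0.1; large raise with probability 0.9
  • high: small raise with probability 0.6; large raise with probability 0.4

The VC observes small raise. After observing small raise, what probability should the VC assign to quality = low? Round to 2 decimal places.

P(small raise) = 0.375·0.1 + 0.625·0.6 = 0.4125
P(low | small raise) = (0.375·0.1) / 0.4125 = 0.0375 / 0.4125 = 0.0909091

0.09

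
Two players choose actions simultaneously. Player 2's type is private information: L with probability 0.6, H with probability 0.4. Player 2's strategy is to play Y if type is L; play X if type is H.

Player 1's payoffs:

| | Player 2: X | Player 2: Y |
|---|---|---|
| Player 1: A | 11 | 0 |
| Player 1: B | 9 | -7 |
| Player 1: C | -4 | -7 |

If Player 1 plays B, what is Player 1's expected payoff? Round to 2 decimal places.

E[B] = 0.6·(-7) + 0.4·9 = (-4.2) + 3.6 = -0.6

-0.60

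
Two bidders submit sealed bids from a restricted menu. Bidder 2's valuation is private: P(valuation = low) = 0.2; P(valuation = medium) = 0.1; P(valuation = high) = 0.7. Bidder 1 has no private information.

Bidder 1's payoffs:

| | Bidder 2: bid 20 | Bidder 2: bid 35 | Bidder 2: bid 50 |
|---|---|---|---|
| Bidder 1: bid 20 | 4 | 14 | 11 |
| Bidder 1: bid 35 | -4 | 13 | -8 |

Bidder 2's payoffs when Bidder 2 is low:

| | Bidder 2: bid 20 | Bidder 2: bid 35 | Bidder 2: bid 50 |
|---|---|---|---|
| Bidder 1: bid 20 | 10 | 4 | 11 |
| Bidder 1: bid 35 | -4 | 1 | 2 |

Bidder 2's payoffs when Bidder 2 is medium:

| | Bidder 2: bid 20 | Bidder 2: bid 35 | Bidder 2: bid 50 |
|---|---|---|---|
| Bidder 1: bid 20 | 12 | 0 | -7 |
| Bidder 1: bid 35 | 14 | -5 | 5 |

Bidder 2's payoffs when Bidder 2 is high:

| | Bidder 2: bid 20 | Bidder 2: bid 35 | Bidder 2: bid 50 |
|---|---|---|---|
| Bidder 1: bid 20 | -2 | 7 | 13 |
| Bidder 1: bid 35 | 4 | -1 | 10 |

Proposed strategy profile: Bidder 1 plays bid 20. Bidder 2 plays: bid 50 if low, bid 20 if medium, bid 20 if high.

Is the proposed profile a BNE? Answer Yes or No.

Bidder 1 plays bid 20: E[bid 20] = 0.2·(11) + 0.1·(4) + 0.7·(4) = 5.4; E[bid 35] = -4.8. Best-responding. ✓
Bidder 2 (valuation low), facing bid 20: bid 20 gives 10, bid 35 gives 4, bid 50 gives 11. Proposed bid 50 is best. ✓
Bidder 2 (valuation medium), facing bid 20: bid 20 gives 12, bid 35 gives 0, bid 50 gives -7. Proposed bid 20 is best. ✓
Bidder 2 (valuation high), facing bid 20: bid 20 gives -2, bid 35 gives 7, bid 50 gives 13. Proposed bid 20 is not best — profitable deviation exists. ✗

No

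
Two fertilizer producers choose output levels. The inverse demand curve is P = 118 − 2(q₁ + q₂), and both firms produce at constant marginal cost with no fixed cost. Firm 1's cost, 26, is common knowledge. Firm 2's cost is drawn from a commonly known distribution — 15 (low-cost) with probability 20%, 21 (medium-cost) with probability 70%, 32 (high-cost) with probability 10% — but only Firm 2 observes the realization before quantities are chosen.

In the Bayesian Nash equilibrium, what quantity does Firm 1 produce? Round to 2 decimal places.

14.48

Type-c best response for Firm 2: q₂(c) = (118 − c)/4 − q₁/2.
Firm 1 maximizes expected profit; its first-order condition is 118 − 4q₁ − 2E[q₂] − 26 = 0.
Substituting E[q₂] and solving: E[c₂] = 20.9, so q₁ = (118 − 2·26 + 20.9)/6 = 14.4833.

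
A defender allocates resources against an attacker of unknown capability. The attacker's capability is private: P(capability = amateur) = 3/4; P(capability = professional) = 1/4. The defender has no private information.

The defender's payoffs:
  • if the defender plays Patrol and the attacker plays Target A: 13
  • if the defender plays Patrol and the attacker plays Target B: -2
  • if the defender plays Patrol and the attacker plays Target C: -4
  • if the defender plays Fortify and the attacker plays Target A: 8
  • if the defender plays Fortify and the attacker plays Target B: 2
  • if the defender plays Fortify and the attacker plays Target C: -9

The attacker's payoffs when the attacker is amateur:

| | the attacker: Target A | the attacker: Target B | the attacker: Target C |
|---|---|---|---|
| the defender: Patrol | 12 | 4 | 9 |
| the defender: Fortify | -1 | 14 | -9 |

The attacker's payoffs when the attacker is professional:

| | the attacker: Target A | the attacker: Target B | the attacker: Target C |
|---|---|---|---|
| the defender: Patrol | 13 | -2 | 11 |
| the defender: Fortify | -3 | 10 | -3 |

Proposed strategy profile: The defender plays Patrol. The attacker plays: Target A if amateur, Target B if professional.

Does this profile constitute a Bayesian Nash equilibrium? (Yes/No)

No

The defender plays Patrol: E[Patrol] = 3/4·(13) + 1/4·(-2) = 37/4; E[Fortify] = 13/2. Best-responding. ✓
The attacker (capability amateur), facing Patrol: Target A gives 12, Target B gives 4, Target C gives 9. Proposed Target A is best. ✓
The attacker (capability professional), facing Patrol: Target A gives 13, Target B gives -2, Target C gives 11. Proposed Target B is not best — profitable deviation exists. ✗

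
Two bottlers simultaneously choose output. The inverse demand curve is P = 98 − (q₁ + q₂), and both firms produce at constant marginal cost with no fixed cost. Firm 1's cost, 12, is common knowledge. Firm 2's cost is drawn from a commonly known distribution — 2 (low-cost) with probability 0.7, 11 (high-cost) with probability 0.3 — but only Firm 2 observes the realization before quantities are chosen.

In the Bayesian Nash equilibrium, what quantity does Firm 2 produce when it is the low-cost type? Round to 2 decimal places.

Type-c best response for Firm 2: q₂(c) = (98 − c)/2 − q₁/2.
Firm 1 maximizes expected profit; its first-order condition is 98 − 2q₁ − E[q₂] − 12 = 0.
Substituting E[q₂] and solving: E[c₂] = 4.7, so q₁ = (98 − 2·12 + 4.7)/3 = 26.2333.
q₂(low-cost) = (98 − 2 − 26.2333)/2 = 34.8833.

34.88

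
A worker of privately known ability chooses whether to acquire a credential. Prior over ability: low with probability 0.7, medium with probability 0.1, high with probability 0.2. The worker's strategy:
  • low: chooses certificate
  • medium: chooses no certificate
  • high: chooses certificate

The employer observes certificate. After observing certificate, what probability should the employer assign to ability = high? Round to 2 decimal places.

P(certificate) = 0.7·1 + 0.1·0 + 0.2·1 = 0.9
P(high | certificate) = (0.2·1) / 0.9 = 0.2 / 0.9 = 0.222222

0.22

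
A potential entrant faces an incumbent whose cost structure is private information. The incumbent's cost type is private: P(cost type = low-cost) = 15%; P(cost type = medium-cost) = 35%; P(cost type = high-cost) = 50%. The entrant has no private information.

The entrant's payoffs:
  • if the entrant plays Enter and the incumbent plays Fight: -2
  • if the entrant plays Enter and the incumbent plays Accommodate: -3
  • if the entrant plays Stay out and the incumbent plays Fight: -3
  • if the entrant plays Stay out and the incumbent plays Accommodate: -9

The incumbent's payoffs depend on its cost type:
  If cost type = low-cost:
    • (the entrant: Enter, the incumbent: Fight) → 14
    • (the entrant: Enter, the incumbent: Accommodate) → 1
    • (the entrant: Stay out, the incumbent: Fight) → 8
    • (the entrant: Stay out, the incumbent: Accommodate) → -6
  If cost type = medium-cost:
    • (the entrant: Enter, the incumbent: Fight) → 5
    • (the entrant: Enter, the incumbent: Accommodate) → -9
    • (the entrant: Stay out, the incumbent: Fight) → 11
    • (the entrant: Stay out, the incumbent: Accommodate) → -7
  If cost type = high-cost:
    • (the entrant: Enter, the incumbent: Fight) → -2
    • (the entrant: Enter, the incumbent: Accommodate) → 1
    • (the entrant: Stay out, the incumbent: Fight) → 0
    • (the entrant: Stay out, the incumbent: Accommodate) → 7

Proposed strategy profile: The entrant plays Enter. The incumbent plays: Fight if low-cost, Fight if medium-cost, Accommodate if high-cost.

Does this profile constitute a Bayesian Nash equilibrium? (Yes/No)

Yes

A profile is a BNE iff every type of every player is best-responding given beliefs about the other side.
The entrant plays Enter: E[Enter] = 0.15·(-2) + 0.35·(-2) + 0.5·(-3) = -2.5; E[Stay out] = -6. Best-responding. ✓
The incumbent (cost type low-cost), facing Enter: Fight gives 14, Accommodate gives 1. Proposed Fight is best. ✓
The incumbent (cost type medium-cost), facing Enter: Fight gives 5, Accommodate gives -9. Proposed Fight is best. ✓
The incumbent (cost type high-cost), facing Enter: Fight gives -2, Accommodate gives 1. Proposed Accommodate is best. ✓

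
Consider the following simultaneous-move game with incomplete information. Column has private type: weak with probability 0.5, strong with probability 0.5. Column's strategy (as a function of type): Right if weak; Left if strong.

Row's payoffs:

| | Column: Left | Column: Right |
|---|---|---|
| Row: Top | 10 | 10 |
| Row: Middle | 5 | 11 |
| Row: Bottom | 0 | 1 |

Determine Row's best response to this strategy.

E[Top] = 0.5·(10) + 0.5·(10) = 10
E[Middle] = 0.5·(11) + 0.5·(5) = 8
E[Bottom] = 0.5·(1) + 0.5·(0) = 0.5
Best response: Top (10 is the largest).

Top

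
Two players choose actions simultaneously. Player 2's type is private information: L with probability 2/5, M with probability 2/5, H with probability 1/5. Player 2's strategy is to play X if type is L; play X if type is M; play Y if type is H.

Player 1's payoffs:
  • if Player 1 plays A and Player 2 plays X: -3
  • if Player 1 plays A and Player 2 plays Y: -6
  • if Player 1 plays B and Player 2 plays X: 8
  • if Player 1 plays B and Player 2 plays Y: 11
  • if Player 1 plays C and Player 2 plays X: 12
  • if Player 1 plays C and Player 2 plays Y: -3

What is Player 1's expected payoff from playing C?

Take the expectation over Player 2's type, weighting each type's action by its prior probability.
E[C] = 2/5·12 + 2/5·12 + 1/5·(-3) = 24/5 + 24/5 + (-3/5) = 9

9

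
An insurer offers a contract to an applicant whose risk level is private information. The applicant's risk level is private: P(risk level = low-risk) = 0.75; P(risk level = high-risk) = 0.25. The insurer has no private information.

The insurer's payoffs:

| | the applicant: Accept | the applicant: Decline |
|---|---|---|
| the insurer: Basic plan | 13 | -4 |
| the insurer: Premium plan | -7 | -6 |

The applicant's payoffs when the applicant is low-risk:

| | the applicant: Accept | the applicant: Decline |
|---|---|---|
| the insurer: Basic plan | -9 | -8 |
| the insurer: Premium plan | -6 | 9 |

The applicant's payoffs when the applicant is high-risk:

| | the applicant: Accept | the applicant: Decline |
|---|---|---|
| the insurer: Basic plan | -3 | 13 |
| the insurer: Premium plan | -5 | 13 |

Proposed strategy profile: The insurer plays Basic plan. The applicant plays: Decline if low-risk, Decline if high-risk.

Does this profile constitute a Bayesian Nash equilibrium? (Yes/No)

Yes

The insurer plays Basic plan: E[Basic plan] = 0.75·(-4) + 0.25·(-4) = -4; E[Premium plan] = -6. Best-responding. ✓
The applicant (risk level low-risk), facing Basic plan: Accept gives -9, Decline gives -8. Proposed Decline is best. ✓
The applicant (risk level high-risk), facing Basic plan: Accept gives -3, Decline gives 13. Proposed Decline is best. ✓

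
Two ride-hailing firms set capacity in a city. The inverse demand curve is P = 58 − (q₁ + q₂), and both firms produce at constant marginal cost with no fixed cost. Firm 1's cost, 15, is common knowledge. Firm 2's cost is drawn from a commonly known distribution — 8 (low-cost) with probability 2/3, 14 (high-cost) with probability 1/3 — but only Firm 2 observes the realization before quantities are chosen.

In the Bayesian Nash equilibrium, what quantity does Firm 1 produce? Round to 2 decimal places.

Firm 2 with cost c maximizes (58 − (q₁+q₂) − c)·q₂, giving q₂(c) = (58 − c − q₁)/2.
E[c₂] = 2/3·8 + 1/3·14 = 10
Firm 1's FOC against E[q₂] yields q₁ = (58 − 2·15 + E[c₂])/3 = (58 − 30 + 10)/3 = 12.6667.

12.67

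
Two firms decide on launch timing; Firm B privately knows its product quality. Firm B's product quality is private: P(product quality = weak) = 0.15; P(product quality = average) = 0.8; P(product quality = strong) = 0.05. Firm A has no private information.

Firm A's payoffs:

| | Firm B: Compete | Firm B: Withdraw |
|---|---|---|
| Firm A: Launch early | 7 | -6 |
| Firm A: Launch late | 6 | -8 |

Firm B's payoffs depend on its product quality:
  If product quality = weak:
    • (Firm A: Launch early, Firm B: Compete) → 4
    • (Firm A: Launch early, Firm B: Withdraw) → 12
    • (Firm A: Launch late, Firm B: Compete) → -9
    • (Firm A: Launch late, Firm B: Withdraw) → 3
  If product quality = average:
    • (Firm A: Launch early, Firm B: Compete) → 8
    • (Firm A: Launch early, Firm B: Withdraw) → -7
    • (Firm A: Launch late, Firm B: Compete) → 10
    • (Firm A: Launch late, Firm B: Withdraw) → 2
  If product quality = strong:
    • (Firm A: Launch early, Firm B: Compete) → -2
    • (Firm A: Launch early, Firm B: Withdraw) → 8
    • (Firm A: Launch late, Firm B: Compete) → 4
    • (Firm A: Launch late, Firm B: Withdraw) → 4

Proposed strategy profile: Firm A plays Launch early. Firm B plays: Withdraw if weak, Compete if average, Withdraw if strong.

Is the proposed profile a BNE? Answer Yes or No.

Yes

Firm A plays Launch early: E[Launch early] = 0.15·(-6) + 0.8·(7) + 0.05·(-6) = 4.4; E[Launch late] = 3.2. Best-responding. ✓
Firm B (product quality weak), facing Launch early: Compete gives 4, Withdraw gives 12. Proposed Withdraw is best. ✓
Firm B (product quality average), facing Launch early: Compete gives 8, Withdraw gives -7. Proposed Compete is best. ✓
Firm B (product quality strong), facing Launch early: Compete gives -2, Withdraw gives 8. Proposed Withdraw is best. ✓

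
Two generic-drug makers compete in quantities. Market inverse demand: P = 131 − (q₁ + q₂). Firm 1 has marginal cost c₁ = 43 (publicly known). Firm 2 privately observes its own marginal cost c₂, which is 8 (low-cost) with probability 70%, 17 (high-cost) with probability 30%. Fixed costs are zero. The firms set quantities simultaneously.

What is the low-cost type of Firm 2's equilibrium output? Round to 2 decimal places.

52.22

Firm 2 with cost c maximizes (131 − (q₁+q₂) − c)·q₂, giving q₂(c) = (131 − c − q₁)/2.
E[c₂] = 0.7·8 + 0.3·17 = 10.7
Firm 1's FOC against E[q₂] yields q₁ = (131 − 2·43 + E[c₂])/3 = (131 − 86 + 10.7)/3 = 18.5667.
q₂(low-cost) = (131 − 8 − 18.5667)/2 = 52.2167.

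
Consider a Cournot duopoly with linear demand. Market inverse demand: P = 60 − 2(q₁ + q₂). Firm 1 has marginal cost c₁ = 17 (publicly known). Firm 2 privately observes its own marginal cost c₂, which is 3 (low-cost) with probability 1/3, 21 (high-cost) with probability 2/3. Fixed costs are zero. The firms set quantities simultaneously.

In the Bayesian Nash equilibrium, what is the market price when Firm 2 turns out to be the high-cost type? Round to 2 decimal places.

Each type of Firm 2 best-responds to q₁; Firm 1 best-responds to the expected q₂ over Firm 2's types.
Firm 2 with cost c maximizes (60 − 2(q₁+q₂) − c)·q₂, giving q₂(c) = (60 − c − 2q₁)/4.
E[c₂] = 1/3·3 + 2/3·21 = 15
Firm 1's FOC against E[q₂] yields q₁ = (60 − 2·17 + E[c₂])/6 = (60 − 34 + 15)/6 = 6.83333.
q₂(high-cost) = 6.33333, so P = 60 − 2·(6.83333 + 6.33333) = 33.6667.

33.67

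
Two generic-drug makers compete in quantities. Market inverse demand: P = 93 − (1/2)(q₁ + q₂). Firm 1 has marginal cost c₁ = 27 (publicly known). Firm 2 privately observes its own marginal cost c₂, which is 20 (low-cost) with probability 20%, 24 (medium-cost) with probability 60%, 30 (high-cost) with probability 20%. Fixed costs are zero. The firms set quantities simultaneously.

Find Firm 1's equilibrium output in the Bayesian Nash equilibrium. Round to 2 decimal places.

Each type of Firm 2 best-responds to q₁; Firm 1 best-responds to the expected q₂ over Firm 2's types.
Firm 2 with cost c maximizes (93 − (1/2)(q₁+q₂) − c)·q₂, giving q₂(c) = (93 − c − (1/2)q₁).
E[c₂] = 0.2·20 + 0.6·24 + 0.2·30 = 24.4
Firm 1's FOC against E[q₂] yields q₁ = (93 − 2·27 + E[c₂])/(3/2) = (93 − 54 + 24.4)/(3/2) = 42.2667.

42.27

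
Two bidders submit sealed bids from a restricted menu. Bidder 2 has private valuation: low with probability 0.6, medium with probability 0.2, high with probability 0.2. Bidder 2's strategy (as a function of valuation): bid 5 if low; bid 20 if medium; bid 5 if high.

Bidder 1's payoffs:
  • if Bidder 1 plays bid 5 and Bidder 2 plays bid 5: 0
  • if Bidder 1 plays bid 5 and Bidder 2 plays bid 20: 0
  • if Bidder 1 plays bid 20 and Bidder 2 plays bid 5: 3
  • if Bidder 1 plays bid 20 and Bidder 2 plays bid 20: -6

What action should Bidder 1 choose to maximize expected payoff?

bid 20

E[bid 5] = 0.6·(0) + 0.2·(0) + 0.2·(0) = 0
E[bid 20] = 0.6·(3) + 0.2·(-6) + 0.2·(3) = 1.2
Best response: bid 20 (1.2 is the largest).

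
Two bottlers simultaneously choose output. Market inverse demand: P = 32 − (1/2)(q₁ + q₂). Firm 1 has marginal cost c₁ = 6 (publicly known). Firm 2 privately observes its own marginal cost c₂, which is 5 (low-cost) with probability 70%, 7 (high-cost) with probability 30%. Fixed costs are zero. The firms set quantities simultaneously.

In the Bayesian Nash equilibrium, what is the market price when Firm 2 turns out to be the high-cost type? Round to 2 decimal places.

Type-c best response for Firm 2: q₂(c) = (32 − c) − q₁/2.
Firm 1 maximizes expected profit; its first-order condition is 32 − q₁ − (1/2)E[q₂] − 6 = 0.
Substituting E[q₂] and solving: E[c₂] = 5.6, so q₁ = (32 − 2·6 + 5.6)/(3/2) = 17.0667.
q₂(high-cost) = 16.4667, so P = 32 − (1/2)·(17.0667 + 16.4667) = 15.2333.

15.23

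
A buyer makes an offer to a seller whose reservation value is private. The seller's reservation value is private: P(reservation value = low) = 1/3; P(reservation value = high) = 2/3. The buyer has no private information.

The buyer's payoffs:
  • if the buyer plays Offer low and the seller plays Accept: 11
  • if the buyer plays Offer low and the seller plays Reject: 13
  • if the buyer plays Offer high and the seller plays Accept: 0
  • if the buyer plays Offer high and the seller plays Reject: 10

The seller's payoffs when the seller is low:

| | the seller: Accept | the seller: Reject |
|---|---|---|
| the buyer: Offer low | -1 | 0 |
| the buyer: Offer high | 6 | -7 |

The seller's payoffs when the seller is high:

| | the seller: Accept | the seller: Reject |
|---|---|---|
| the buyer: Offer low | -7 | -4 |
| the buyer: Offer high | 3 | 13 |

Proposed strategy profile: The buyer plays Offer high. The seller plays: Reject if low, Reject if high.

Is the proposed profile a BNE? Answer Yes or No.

No

A profile is a BNE iff every type of every player is best-responding given beliefs about the other side.
The buyer plays Offer high: E[Offer high] = 1/3·(10) + 2/3·(10) = 10; E[Offer low] = 13. Not best-responding. ✗
The seller (reservation value low), facing Offer high: Accept gives 6, Reject gives -7. Proposed Reject is not best — profitable deviation exists. ✗
The seller (reservation value high), facing Offer high: Accept gives 3, Reject gives 13. Proposed Reject is best. ✓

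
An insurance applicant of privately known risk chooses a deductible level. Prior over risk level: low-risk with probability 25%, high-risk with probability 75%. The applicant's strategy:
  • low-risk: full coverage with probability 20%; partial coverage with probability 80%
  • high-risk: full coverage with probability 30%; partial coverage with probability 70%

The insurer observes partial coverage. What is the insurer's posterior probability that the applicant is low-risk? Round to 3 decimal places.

0.276

P(partial coverage) = 0.25·0.8 + 0.75·0.7 = 0.725
P(low-risk | partial coverage) = (0.25·0.8) / 0.725 = 0.2 / 0.725 = 0.275862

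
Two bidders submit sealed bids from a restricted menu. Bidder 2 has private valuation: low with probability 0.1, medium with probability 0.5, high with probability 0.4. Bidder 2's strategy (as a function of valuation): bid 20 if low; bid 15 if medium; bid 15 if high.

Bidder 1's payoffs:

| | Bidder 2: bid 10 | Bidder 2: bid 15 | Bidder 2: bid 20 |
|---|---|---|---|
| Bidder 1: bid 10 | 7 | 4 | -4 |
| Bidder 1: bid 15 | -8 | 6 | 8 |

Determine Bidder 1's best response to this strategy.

bid 15

E[bid 10] = 0.1·(-4) + 0.5·(4) + 0.4·(4) = 3.2
E[bid 15] = 0.1·(8) + 0.5·(6) + 0.4·(6) = 6.2
Best response: bid 15 (6.2 is the largest).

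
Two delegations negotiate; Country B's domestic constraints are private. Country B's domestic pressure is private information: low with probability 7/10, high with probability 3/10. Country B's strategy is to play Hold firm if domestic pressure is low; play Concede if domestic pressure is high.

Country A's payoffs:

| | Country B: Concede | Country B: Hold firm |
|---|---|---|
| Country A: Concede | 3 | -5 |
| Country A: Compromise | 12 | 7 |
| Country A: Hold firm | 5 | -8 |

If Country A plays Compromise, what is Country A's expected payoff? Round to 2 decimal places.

8.50

Take the expectation over Country B's domestic pressure, weighting each type's action by its prior probability.
E[Compromise] = 7/10·7 + 3/10·12 = 49/10 + 18/5 = 17/2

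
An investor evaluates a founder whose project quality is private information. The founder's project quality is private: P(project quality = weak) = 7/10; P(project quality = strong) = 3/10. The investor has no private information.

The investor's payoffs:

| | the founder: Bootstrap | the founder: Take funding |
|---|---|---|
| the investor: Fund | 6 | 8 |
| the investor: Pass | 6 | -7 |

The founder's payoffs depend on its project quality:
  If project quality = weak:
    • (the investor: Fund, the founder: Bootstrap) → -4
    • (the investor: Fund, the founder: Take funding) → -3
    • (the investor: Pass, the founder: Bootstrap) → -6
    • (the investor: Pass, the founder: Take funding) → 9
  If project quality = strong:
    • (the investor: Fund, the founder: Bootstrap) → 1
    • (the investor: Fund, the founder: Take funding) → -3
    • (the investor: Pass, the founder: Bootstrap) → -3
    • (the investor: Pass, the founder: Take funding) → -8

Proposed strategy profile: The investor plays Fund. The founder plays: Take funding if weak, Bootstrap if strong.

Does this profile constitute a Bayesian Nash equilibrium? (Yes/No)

Yes

The investor plays Fund: E[Fund] = 7/10·(8) + 3/10·(6) = 37/5; E[Pass] = -31/10. Best-responding. ✓
The founder (project quality weak), facing Fund: Bootstrap gives -4, Take funding gives -3. Proposed Take funding is best. ✓
The founder (project quality strong), facing Fund: Bootstrap gives 1, Take funding gives -3. Proposed Bootstrap is best. ✓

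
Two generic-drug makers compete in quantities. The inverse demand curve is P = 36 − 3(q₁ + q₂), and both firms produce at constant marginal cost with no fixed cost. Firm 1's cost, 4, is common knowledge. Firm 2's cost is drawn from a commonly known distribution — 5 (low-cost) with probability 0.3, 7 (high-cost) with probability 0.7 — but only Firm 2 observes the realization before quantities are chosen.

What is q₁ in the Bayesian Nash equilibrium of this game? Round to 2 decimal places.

3.82

Firm 2 with cost c maximizes (36 − 3(q₁+q₂) − c)·q₂, giving q₂(c) = (36 − c − 3q₁)/6.
E[c₂] = 0.3·5 + 0.7·7 = 6.4
Firm 1's FOC against E[q₂] yields q₁ = (36 − 2·4 + E[c₂])/9 = (36 − 8 + 6.4)/9 = 3.82222.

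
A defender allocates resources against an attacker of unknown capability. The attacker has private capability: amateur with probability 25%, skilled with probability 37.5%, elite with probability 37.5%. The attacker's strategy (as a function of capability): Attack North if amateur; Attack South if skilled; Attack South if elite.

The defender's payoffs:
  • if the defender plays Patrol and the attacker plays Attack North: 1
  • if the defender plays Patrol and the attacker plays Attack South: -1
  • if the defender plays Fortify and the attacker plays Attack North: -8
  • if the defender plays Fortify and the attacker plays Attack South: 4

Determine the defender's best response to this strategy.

Fortify

Compute the defender's expected payoff for each action, taking the expectation over the attacker's type.
E[Patrol] = 0.25·(1) + 0.375·(-1) + 0.375·(-1) = -0.5
E[Fortify] = 0.25·(-8) + 0.375·(4) + 0.375·(4) = 1
Best response: Fortify (1 is the largest).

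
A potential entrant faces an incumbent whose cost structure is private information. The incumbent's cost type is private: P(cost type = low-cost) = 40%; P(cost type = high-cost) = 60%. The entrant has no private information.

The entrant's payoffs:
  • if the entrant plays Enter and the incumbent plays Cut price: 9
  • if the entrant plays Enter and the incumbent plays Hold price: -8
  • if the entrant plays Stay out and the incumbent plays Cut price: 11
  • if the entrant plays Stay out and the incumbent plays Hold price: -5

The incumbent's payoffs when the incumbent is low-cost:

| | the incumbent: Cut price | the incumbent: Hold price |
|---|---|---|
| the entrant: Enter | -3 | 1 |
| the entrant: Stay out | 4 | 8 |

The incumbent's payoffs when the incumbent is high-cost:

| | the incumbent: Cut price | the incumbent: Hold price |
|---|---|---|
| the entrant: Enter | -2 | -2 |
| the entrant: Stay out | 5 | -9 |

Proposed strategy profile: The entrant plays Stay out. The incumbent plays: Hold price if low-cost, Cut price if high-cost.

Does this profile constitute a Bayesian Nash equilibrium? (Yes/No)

The entrant plays Stay out: E[Stay out] = 0.4·(-5) + 0.6·(11) = 4.6; E[Enter] = 2.2. Best-responding. ✓
The incumbent (cost type low-cost), facing Stay out: Cut price gives 4, Hold price gives 8. Proposed Hold price is best. ✓
The incumbent (cost type high-cost), facing Stay out: Cut price gives 5, Hold price gives -9. Proposed Cut price is best. ✓

Yes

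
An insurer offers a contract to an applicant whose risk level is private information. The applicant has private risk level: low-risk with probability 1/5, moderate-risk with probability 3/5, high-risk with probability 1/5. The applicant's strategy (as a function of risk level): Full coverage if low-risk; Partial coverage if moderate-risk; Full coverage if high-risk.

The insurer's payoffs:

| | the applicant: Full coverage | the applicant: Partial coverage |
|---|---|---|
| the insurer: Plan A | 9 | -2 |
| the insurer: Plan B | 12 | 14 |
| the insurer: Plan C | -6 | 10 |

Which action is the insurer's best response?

Plan B

Compute the insurer's expected payoff for each action, taking the expectation over the applicant's type.
E[Plan A] = 1/5·(9) + 3/5·(-2) + 1/5·(9) = 12/5
E[Plan B] = 1/5·(12) + 3/5·(14) + 1/5·(12) = 66/5
E[Plan C] = 1/5·(-6) + 3/5·(10) + 1/5·(-6) = 18/5
Best response: Plan B (66/5 is the largest).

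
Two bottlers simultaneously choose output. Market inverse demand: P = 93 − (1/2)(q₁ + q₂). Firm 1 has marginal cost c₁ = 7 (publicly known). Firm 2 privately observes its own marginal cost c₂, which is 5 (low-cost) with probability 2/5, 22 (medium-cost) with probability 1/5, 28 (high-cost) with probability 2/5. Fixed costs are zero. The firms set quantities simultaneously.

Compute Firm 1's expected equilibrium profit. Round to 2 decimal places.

Each type of Firm 2 best-responds to q₁; Firm 1 best-responds to the expected q₂ over Firm 2's types.
Firm 2 with cost c maximizes (93 − (1/2)(q₁+q₂) − c)·q₂, giving q₂(c) = (93 − c − (1/2)q₁).
E[c₂] = 2/5·5 + 1/5·22 + 2/5·28 = 17.6
Firm 1's FOC against E[q₂] yields q₁ = (93 − 2·7 + E[c₂])/(3/2) = (93 − 14 + 17.6)/(3/2) = 64.4.
E[P] = 93 − (1/2)·(q₁ + E[q₂]) = 39.2; Firm 1's expected profit = (E[P] − 7)·q₁ = (39.2 − 7)·64.4 = 2073.68.

2073.68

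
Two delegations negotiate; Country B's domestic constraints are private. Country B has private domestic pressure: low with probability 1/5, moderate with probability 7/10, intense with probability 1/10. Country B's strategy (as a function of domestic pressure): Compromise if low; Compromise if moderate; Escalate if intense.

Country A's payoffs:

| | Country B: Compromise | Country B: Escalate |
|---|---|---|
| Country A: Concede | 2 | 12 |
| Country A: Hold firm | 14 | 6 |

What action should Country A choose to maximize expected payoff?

E[Concede] = 1/5·(2) + 7/10·(2) + 1/10·(12) = 3
E[Hold firm] = 1/5·(14) + 7/10·(14) + 1/10·(6) = 66/5
Best response: Hold firm (66/5 is the largest).

Hold firm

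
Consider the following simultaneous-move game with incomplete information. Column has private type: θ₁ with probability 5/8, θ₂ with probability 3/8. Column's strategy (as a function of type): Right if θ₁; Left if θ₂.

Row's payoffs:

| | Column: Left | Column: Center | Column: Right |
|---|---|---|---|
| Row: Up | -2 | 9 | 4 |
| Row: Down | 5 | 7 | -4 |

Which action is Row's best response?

Up

E[Up] = 5/8·(4) + 3/8·(-2) = 7/4
E[Down] = 5/8·(-4) + 3/8·(5) = -5/8
Best response: Up (7/4 is the largest).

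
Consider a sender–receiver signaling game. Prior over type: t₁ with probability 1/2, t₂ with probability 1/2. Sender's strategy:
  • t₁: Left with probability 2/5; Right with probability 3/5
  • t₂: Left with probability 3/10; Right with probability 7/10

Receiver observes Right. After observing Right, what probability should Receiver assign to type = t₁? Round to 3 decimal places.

0.462

P(Right) = (1/2)·(3/5) + (1/2)·(7/10) = 13/20
P(t₁ | Right) = ((1/2)·(3/5)) / (13/20) = (3/10) / (13/20) = 6/13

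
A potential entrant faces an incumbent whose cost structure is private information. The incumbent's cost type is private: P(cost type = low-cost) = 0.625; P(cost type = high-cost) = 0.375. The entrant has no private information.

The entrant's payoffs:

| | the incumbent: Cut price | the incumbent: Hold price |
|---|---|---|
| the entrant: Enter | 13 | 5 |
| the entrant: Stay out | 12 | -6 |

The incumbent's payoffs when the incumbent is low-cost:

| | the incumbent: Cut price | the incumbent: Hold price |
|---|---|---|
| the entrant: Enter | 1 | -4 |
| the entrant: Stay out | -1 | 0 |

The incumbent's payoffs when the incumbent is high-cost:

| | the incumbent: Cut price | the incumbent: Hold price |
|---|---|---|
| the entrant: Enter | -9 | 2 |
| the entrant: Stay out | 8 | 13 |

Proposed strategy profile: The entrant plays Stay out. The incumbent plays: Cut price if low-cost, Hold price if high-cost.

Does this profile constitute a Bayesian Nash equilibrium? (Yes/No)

No

A profile is a BNE iff every type of every player is best-responding given beliefs about the other side.
The entrant plays Stay out: E[Stay out] = 0.625·(12) + 0.375·(-6) = 5.25; E[Enter] = 10. Not best-responding. ✗
The incumbent (cost type low-cost), facing Stay out: Cut price gives -1, Hold price gives 0. Proposed Cut price is not best — profitable deviation exists. ✗
The incumbent (cost type high-cost), facing Stay out: Cut price gives 8, Hold price gives 13. Proposed Hold price is best. ✓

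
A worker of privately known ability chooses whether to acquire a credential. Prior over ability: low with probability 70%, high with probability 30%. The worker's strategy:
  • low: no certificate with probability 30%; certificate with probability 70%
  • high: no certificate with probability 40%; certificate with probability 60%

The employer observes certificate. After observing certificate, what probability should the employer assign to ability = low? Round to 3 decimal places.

0.731

P(certificate) = 0.7·0.7 + 0.3·0.6 = 0.67
P(low | certificate) = (0.7·0.7) / 0.67 = 0.49 / 0.67 = 0.731343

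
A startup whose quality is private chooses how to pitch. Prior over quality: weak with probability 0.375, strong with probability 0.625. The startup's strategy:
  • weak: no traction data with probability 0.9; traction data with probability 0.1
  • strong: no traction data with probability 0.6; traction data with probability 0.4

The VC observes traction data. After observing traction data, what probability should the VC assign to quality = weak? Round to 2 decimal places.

0.13

P(traction data) = 0.375·0.1 + 0.625·0.4 = 0.2875
P(weak | traction data) = (0.375·0.1) / 0.2875 = 0.0375 / 0.2875 = 0.130435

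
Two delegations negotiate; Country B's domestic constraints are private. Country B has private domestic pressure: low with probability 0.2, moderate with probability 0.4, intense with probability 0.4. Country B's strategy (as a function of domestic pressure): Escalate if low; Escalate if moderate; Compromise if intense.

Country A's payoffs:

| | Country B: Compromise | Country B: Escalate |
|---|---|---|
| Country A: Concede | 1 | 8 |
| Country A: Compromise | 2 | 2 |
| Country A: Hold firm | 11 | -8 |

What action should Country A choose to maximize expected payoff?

Concede

E[Concede] = 0.2·(8) + 0.4·(8) + 0.4·(1) = 5.2
E[Compromise] = 0.2·(2) + 0.4·(2) + 0.4·(2) = 2
E[Hold firm] = 0.2·(-8) + 0.4·(-8) + 0.4·(11) = -0.4
Best response: Concede (5.2 is the largest).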